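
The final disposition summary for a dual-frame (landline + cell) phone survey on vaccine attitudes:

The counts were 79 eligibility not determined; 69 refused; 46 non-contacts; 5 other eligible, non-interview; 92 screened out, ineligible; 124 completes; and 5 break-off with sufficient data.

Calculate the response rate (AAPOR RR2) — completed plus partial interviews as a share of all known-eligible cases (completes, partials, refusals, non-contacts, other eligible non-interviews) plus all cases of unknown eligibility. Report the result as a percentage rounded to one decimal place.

Numerator → 124 + 5 = 129
Denominator → 124 + 5 + 69 + 46 + 5 + 79 = 328
RR2 = 129 / 328 = 0.3933

39.3%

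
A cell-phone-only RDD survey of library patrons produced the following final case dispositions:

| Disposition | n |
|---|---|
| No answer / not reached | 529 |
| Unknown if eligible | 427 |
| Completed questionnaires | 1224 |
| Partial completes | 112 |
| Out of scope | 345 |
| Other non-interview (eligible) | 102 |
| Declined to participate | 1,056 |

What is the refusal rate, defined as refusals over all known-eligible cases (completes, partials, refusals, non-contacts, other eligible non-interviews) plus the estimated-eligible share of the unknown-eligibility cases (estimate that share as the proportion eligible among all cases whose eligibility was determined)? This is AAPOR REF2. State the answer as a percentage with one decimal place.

Numerator → 1056
Determined eligible → 1224 + 112 + 1056 + 529 + 102 = 3023
e = 3023 / (3023 + 345) = 3023 / 3368 = 0.8976
Estimated eligible among unknowns → 0.8976 × 427 = 383.28
Base → 3023 + 383.28 = 3406.28
REF2 = 1056 / 3406.28 = 0.3100

31.0%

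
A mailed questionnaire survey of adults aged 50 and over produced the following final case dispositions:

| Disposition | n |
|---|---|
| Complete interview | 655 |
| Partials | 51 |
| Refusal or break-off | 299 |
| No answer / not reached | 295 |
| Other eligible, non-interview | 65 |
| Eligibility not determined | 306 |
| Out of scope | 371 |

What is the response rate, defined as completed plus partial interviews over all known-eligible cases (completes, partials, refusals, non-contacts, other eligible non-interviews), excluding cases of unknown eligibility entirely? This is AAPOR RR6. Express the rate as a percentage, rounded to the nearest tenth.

Num = 655 + 51 = 706
Denom = 655 + 51 + 299 + 295 + 65 = 1365
RR6 = 706 / 1365 = 0.5172

51.7%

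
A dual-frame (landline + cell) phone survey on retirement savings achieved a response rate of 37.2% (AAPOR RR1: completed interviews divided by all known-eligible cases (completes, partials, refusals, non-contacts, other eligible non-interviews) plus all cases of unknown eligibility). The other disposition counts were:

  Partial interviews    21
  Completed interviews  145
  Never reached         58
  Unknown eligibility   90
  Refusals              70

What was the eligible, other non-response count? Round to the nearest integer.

6

RR1 = 145 / D = 0.372
D = 145 / 0.372 = 389.8
Rest of base = 384
eligible, other non-response = 389.8 − 384 ≈ 6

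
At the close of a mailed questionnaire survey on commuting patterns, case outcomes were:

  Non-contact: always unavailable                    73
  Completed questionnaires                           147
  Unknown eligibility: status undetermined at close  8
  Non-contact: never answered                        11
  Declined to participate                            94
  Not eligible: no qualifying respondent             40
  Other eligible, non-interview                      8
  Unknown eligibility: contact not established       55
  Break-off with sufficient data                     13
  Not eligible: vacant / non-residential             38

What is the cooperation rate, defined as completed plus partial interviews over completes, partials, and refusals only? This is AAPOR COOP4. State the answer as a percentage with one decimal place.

63.0%

No contact after all attempts = 11 + 73 = 84
Undetermined eligibility = 55 + 8 = 63
Out of scope = 40 + 38 = 78
Numerator: 147 + 13 = 160
Base: 147 + 13 + 94 = 254
COOP4 = 160 / 254 = 0.6299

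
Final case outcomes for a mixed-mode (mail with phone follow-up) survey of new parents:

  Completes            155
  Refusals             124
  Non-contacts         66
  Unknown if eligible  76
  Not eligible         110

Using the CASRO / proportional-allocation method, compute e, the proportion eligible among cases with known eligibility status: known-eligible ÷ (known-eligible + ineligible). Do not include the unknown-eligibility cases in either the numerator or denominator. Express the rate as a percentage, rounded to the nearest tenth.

Known eligible = 155 + 124 + 66 = 345
e = 345 / (345 + 110) = 345 / 455 = 0.7582

75.8%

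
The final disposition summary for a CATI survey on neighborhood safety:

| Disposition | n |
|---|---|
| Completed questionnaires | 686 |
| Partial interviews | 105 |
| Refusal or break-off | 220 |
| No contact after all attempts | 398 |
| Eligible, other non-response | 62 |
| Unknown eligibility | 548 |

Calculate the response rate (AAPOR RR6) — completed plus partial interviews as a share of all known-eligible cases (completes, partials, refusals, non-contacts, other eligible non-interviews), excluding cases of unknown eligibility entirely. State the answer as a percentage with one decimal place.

53.8%

Numerator = 686 + 105 = 791
Denom = 686 + 105 + 220 + 398 + 62 = 1471
RR6 = 791 / 1471 = 0.5377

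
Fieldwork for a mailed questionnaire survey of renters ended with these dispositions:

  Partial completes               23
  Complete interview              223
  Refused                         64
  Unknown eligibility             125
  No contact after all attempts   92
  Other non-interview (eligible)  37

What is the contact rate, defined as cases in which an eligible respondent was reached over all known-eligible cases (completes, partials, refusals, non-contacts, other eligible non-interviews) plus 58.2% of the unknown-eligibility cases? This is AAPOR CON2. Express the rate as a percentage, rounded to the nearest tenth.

67.8%

Numerator: 223 + 23 + 64 + 37 = 347
Known eligible: 223 + 23 + 64 + 92 + 37 = 439
Estimated eligible among unknowns: 0.5820 × 125 = 72.75
Denom: 439 + 72.75 = 511.75
CON2 = 347 / 511.75 = 0.6781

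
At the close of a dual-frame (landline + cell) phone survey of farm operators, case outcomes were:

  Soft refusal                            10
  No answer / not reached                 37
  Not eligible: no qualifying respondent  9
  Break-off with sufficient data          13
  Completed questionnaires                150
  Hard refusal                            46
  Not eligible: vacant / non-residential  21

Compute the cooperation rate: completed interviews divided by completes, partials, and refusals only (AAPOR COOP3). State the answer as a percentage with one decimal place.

68.5%

Refusals = 46 + 10 = 56
Ineligible = 9 + 21 = 30
Num = 150
Denom = 150 + 13 + 56 = 219
COOP3 = 150 / 219 = 0.6849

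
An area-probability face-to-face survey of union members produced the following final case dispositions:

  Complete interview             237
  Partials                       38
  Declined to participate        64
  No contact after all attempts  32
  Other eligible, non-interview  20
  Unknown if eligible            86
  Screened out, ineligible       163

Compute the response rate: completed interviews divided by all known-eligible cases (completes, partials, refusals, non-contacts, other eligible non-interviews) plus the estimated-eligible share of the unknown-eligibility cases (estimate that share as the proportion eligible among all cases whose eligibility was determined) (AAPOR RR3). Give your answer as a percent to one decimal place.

Num → 237
Eligible (known) → 237 + 38 + 64 + 32 + 20 = 391
e = 391 / (391 + 163) = 391 / 554 = 0.7058
Estimated eligible among unknowns → 0.7058 × 86 = 60.70
Base → 391 + 60.70 = 451.70
RR3 = 237 / 451.70 = 0.5247

52.5%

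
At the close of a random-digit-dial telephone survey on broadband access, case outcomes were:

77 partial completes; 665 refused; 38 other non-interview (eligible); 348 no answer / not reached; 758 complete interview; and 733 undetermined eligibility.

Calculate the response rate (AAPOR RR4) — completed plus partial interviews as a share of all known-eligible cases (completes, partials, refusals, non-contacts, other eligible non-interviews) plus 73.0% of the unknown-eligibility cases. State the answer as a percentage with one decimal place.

34.5%

Top → 758 + 77 = 835
Eligible (known) → 758 + 77 + 665 + 348 + 38 = 1886
e × U → 0.7300 × 733 = 535.09
Denominator → 1886 + 535.09 = 2421.09
RR4 = 835 / 2421.09 = 0.3449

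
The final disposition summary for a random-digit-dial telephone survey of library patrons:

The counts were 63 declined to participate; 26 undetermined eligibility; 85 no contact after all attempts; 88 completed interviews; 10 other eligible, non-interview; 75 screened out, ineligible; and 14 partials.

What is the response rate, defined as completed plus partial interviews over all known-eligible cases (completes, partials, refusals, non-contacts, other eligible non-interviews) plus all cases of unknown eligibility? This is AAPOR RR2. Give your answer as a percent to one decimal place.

Top = 88 + 14 = 102
Base = 88 + 14 + 63 + 85 + 10 + 26 = 286
RR2 = 102 / 286 = 0.3566

35.7%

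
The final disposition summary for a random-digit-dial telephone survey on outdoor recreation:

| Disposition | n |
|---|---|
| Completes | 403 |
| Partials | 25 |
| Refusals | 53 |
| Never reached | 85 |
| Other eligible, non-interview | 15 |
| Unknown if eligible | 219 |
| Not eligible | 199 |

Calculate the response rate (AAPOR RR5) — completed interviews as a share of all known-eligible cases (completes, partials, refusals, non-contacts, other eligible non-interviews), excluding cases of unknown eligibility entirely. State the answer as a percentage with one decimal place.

69.4%

Num → 403
Base → 403 + 25 + 53 + 85 + 15 = 581
RR5 = 403 / 581 = 0.6936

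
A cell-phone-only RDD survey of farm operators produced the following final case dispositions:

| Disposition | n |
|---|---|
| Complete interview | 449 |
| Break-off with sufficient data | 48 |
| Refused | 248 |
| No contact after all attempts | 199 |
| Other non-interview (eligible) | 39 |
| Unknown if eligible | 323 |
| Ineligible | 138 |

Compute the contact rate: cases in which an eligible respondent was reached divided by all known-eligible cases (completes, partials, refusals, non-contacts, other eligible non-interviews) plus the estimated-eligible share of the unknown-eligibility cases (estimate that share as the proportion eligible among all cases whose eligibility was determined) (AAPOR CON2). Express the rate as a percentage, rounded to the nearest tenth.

Top → 449 + 48 + 248 + 39 = 784
Determined eligible → 449 + 48 + 248 + 199 + 39 = 983
e = 983 / (983 + 138) = 983 / 1121 = 0.8769
e × U → 0.8769 × 323 = 283.24
Denominator → 983 + 283.24 = 1266.24
CON2 = 784 / 1266.24 = 0.6192

61.9%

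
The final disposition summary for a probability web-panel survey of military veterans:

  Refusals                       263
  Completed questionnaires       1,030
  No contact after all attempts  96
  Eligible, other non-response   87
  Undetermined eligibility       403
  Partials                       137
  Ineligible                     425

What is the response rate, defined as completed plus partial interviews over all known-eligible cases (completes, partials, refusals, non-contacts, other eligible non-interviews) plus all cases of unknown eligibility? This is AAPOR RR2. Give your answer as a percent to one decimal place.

57.9%

Numerator = 1030 + 137 = 1167
Denom = 1030 + 137 + 263 + 96 + 87 + 403 = 2016
RR2 = 1167 / 2016 = 0.5789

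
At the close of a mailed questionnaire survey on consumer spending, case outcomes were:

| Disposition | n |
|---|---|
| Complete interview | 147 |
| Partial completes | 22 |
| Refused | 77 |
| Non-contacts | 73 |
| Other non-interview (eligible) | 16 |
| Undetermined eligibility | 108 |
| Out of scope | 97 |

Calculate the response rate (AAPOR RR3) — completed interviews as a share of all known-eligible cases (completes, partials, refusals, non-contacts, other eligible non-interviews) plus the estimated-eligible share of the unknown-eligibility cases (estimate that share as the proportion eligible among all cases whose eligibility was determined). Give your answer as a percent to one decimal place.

Numerator → 147
Eligible (known) → 147 + 22 + 77 + 73 + 16 = 335
e = 335 / (335 + 97) = 335 / 432 = 0.7755
Eligible share of unknowns → 0.7755 × 108 = 83.75
Denom → 335 + 83.75 = 418.75
RR3 = 147 / 418.75 = 0.3510

35.1%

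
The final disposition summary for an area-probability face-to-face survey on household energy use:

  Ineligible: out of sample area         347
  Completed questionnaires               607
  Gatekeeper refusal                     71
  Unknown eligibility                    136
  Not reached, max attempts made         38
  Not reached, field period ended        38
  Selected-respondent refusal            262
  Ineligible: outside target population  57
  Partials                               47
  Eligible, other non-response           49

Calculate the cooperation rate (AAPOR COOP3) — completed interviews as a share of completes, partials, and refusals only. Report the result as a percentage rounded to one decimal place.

Refused = 71 + 262 = 333
No answer / not reached = 38 + 38 = 76
Out of scope = 57 + 347 = 404
Num: 607
Denom: 607 + 47 + 333 = 987
COOP3 = 607 / 987 = 0.6150

61.5%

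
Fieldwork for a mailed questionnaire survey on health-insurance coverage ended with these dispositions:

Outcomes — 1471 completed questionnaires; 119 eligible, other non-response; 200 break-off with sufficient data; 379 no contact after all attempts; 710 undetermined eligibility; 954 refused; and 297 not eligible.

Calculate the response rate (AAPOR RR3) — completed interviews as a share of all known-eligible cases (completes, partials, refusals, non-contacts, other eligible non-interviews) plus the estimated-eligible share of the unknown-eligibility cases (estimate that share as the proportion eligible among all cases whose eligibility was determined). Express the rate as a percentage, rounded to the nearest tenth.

39.0%

Num: 1471
Determined eligible: 1471 + 200 + 954 + 379 + 119 = 3123
e = 3123 / (3123 + 297) = 3123 / 3420 = 0.9132
e × U: 0.9132 × 710 = 648.37
Denom: 3123 + 648.37 = 3771.37
RR3 = 1471 / 3771.37 = 0.3900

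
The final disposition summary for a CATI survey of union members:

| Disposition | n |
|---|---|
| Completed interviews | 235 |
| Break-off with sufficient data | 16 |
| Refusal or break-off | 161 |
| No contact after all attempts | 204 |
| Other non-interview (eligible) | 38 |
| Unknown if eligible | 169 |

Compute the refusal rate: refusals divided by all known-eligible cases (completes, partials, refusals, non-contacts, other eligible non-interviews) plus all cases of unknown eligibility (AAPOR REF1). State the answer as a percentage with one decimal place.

Numerator: 161
Base: 235 + 16 + 161 + 204 + 38 + 169 = 823
REF1 = 161 / 823 = 0.1956

19.6%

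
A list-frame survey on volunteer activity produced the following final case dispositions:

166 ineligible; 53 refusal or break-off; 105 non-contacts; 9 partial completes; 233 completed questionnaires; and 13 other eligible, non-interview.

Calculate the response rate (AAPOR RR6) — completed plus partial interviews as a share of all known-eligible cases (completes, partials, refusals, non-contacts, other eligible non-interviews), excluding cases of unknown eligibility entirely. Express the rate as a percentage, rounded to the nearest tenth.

Numerator = 233 + 9 = 242
Denominator = 233 + 9 + 53 + 105 + 13 = 413
RR6 = 242 / 413 = 0.5860

58.6%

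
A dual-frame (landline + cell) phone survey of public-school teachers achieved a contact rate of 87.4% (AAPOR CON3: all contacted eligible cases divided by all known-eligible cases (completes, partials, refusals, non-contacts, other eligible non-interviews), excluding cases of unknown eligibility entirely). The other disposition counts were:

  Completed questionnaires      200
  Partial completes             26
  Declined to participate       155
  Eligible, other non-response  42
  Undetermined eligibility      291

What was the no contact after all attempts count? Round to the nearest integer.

61

Num = 200 + 26 + 155 + 42 = 423
CON3 = 423 / D = 0.874
D = 423 / 0.874 = 484.0
Other denominator terms total 423
no contact after all attempts = 484.0 − 423 ≈ 61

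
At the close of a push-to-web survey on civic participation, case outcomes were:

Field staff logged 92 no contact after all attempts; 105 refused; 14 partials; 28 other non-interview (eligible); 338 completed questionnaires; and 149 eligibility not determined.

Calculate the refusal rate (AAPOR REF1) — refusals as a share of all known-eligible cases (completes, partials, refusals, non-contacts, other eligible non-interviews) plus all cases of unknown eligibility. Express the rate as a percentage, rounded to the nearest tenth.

14.5%

Numerator = 105
Denom = 338 + 14 + 105 + 92 + 28 + 149 = 726
REF1 = 105 / 726 = 0.1446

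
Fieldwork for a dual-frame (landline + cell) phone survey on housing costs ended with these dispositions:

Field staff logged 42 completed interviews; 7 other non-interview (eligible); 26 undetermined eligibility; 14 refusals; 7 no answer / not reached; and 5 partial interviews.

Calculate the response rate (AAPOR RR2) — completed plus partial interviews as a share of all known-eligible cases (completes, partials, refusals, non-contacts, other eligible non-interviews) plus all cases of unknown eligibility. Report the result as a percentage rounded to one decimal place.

Top → 42 + 5 = 47
Denom → 42 + 5 + 14 + 7 + 7 + 26 = 101
RR2 = 47 / 101 = 0.4653

46.5%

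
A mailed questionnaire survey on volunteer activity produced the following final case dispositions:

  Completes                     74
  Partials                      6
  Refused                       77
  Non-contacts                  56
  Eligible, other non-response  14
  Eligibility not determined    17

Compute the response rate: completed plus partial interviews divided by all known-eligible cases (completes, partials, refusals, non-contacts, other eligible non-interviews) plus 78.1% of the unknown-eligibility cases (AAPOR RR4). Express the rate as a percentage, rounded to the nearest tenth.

Top: 74 + 6 = 80
Eligible (known): 74 + 6 + 77 + 56 + 14 = 227
Estimated eligible among unknowns: 0.7810 × 17 = 13.28
Denominator: 227 + 13.28 = 240.28
RR4 = 80 / 240.28 = 0.3329

33.3%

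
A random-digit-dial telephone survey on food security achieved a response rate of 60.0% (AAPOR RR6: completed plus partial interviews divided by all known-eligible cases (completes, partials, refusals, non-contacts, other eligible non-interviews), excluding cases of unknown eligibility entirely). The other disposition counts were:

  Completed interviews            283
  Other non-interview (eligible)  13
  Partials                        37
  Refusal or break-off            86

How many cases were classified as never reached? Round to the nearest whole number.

114

Num → 283 + 37 = 320
RR6 = 320 / D = 0.600
D = 320 / 0.600 = 533.3
Remaining denominator categories sum to 419
never reached = 533.3 − 419 ≈ 114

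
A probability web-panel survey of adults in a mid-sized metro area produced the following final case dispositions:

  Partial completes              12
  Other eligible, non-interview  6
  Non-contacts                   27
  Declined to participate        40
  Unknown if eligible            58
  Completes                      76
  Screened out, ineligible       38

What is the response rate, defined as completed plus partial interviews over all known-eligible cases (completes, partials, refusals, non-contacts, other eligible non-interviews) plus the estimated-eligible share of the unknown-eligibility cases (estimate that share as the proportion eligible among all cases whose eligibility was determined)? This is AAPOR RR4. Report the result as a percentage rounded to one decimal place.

Numerator: 76 + 12 = 88
Known eligible: 76 + 12 + 40 + 27 + 6 = 161
e = 161 / (161 + 38) = 161 / 199 = 0.8090
Estimated eligible among unknowns: 0.8090 × 58 = 46.92
Denominator: 161 + 46.92 = 207.92
RR4 = 88 / 207.92 = 0.4232

42.3%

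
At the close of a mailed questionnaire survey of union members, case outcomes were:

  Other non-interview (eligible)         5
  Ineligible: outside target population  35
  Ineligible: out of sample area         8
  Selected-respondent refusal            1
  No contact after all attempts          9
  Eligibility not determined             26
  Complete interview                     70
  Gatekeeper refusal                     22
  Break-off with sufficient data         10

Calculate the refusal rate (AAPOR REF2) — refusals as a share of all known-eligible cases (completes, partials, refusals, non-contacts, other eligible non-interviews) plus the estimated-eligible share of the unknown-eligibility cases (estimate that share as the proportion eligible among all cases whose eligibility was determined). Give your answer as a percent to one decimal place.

Declined to participate = 22 + 1 = 23
Not eligible = 35 + 8 = 43
Num = 23
Eligible (known) = 70 + 10 + 23 + 9 + 5 = 117
e = 117 / (117 + 43) = 117 / 160 = 0.7312
Estimated eligible among unknowns = 0.7312 × 26 = 19.01
Denom = 117 + 19.01 = 136.01
REF2 = 23 / 136.01 = 0.1691

16.9%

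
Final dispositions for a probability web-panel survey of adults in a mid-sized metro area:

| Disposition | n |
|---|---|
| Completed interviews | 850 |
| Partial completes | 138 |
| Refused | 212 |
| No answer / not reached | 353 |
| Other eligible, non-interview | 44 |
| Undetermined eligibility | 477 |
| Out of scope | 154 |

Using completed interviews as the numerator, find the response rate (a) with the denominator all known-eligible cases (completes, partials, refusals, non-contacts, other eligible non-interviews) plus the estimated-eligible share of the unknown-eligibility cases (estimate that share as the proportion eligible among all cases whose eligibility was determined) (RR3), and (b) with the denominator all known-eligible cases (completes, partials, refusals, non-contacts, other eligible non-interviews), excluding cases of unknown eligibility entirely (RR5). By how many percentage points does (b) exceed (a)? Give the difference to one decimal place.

Num: 850
Eligible (known): 850 + 138 + 212 + 353 + 44 = 1597
e = 1597 / (1597 + 154) = 1597 / 1751 = 0.9121
Estimated eligible among unknowns: 0.9121 × 477 = 435.07
Denominator: 1597 + 435.07 = 2032.07
RR3 = 850 / 2032.07 = 0.4183
Denominator: 850 + 138 + 212 + 353 + 44 = 1597
RR5 = 850 / 1597 = 0.5322
Difference = 53.22 − 41.83 = 11.39 percentage points

11.4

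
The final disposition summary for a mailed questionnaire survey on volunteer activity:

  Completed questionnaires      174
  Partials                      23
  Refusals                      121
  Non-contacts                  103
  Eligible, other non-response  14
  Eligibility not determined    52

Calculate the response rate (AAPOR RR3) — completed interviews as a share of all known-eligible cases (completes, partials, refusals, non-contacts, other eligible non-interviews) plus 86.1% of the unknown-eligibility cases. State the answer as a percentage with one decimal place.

36.3%

Top: 174
Determined eligible: 174 + 23 + 121 + 103 + 14 = 435
Eligible share of unknowns: 0.8610 × 52 = 44.77
Denominator: 435 + 44.77 = 479.77
RR3 = 174 / 479.77 = 0.3627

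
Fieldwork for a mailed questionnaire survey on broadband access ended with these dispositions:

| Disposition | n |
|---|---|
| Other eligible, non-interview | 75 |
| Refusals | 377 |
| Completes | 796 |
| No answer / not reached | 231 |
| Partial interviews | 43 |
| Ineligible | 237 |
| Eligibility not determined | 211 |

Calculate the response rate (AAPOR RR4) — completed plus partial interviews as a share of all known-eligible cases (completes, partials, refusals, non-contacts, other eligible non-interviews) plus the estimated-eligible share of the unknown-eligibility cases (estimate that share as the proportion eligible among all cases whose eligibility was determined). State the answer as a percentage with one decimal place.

Top = 796 + 43 = 839
Determined eligible = 796 + 43 + 377 + 231 + 75 = 1522
e = 1522 / (1522 + 237) = 1522 / 1759 = 0.8653
e × U = 0.8653 × 211 = 182.58
Denom = 1522 + 182.58 = 1704.58
RR4 = 839 / 1704.58 = 0.4922

49.2%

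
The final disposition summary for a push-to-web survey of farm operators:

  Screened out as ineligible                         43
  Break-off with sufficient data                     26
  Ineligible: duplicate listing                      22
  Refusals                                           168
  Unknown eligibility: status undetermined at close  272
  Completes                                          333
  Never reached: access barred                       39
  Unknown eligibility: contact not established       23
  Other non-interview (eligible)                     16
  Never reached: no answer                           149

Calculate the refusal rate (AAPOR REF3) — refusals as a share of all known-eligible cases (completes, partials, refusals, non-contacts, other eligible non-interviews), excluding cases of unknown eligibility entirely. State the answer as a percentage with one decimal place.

No contact after all attempts = 149 + 39 = 188
Undetermined eligibility = 23 + 272 = 295
Screened out, ineligible = 43 + 22 = 65
Top = 168
Denom = 333 + 26 + 168 + 188 + 16 = 731
REF3 = 168 / 731 = 0.2298

23.0%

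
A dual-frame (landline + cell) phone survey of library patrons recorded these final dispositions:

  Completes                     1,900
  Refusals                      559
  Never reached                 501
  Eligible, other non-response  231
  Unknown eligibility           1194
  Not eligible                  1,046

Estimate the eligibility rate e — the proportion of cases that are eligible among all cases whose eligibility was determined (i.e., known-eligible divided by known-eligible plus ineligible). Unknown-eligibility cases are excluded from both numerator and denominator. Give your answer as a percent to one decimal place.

75.3%

Determined eligible = 1900 + 559 + 501 + 231 = 3191
e = 3191 / (3191 + 1046) = 3191 / 4237 = 0.7531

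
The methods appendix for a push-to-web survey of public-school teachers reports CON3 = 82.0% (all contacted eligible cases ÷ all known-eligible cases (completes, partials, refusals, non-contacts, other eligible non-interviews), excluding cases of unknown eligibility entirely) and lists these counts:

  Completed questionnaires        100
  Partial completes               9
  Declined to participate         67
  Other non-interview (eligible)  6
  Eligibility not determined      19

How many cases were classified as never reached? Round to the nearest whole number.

40

Top: 100 + 9 + 67 + 6 = 182
CON3 = 182 / D = 0.820
D = 182 / 0.820 = 222.0
Other denominator terms total 182
never reached = 222.0 − 182 ≈ 40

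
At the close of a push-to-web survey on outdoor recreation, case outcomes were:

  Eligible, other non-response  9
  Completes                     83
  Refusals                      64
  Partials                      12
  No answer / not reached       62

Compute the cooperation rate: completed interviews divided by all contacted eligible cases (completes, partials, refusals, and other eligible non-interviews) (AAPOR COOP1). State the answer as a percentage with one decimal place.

Numerator → 83
Denominator → 83 + 12 + 64 + 9 = 168
COOP1 = 83 / 168 = 0.4940

49.4%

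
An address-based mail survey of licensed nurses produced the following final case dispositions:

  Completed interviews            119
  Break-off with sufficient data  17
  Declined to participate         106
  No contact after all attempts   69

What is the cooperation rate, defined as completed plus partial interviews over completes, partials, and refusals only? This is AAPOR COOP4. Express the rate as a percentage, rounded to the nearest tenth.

Top: 119 + 17 = 136
Denom: 119 + 17 + 106 = 242
COOP4 = 136 / 242 = 0.5620

56.2%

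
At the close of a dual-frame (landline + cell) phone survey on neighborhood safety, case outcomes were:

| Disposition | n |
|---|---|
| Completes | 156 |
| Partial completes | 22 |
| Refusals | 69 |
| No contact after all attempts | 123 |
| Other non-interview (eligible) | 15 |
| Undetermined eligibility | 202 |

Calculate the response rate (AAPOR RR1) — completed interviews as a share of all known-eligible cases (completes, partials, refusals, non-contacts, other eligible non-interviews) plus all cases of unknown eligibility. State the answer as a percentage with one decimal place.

Top → 156
Base → 156 + 22 + 69 + 123 + 15 + 202 = 587
RR1 = 156 / 587 = 0.2658

26.6%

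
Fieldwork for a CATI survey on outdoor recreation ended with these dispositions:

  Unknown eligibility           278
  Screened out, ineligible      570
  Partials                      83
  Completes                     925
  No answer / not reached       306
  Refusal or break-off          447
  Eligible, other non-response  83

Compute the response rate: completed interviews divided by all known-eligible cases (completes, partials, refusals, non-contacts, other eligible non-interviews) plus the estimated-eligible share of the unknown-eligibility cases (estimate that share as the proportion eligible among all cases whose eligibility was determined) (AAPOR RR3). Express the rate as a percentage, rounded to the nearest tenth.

45.0%

Top = 925
Determined eligible = 925 + 83 + 447 + 306 + 83 = 1844
e = 1844 / (1844 + 570) = 1844 / 2414 = 0.7639
e × U = 0.7639 × 278 = 212.36
Denominator = 1844 + 212.36 = 2056.36
RR3 = 925 / 2056.36 = 0.4498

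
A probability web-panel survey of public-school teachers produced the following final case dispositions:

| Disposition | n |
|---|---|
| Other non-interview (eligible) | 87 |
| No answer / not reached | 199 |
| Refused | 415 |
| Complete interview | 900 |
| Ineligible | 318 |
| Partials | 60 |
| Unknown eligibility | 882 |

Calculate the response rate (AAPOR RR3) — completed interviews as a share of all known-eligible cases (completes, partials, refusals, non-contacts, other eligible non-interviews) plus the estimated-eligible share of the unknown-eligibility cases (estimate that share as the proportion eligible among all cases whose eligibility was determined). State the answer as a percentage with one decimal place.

Numerator → 900
Determined eligible → 900 + 60 + 415 + 199 + 87 = 1661
e = 1661 / (1661 + 318) = 1661 / 1979 = 0.8393
e × U → 0.8393 × 882 = 740.26
Base → 1661 + 740.26 = 2401.26
RR3 = 900 / 2401.26 = 0.3748

37.5%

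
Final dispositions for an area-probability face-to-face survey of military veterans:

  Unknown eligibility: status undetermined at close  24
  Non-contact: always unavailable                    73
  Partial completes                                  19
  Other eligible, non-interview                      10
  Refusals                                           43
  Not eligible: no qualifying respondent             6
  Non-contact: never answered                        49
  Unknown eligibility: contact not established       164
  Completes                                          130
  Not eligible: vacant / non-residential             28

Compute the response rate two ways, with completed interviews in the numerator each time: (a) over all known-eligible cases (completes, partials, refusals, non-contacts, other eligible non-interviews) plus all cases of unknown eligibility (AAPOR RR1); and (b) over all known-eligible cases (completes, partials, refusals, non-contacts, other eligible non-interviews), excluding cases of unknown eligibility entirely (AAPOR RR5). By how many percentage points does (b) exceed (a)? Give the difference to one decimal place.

Never reached = 49 + 73 = 122
Undetermined eligibility = 164 + 24 = 188
Ineligible = 6 + 28 = 34
Numerator → 130
Base → 130 + 19 + 43 + 122 + 10 + 188 = 512
RR1 = 130 / 512 = 0.2539
Base → 130 + 19 + 43 + 122 + 10 = 324
RR5 = 130 / 324 = 0.4012
Difference = 40.12 − 25.39 = 14.73 percentage points

14.7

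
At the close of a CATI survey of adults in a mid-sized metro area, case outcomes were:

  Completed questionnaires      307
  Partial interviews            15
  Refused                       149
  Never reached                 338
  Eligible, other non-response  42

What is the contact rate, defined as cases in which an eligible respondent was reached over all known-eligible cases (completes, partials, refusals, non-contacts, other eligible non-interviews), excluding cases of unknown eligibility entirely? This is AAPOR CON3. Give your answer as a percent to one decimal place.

60.3%

Top = 307 + 15 + 149 + 42 = 513
Base = 307 + 15 + 149 + 338 + 42 = 851
CON3 = 513 / 851 = 0.6028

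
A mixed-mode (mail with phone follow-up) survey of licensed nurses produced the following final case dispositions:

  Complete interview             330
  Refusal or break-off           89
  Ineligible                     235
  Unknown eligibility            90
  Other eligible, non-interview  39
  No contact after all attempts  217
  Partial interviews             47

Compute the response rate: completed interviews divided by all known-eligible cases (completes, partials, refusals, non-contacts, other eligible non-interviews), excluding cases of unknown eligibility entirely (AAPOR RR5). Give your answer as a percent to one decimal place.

45.7%

Numerator: 330
Denom: 330 + 47 + 89 + 217 + 39 = 722
RR5 = 330 / 722 = 0.4571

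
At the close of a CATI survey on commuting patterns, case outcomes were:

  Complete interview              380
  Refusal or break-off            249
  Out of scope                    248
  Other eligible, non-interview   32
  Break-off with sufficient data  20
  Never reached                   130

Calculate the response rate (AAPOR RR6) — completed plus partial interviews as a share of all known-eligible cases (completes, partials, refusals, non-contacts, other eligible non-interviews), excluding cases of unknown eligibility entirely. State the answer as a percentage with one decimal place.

49.3%

Top: 380 + 20 = 400
Base: 380 + 20 + 249 + 130 + 32 = 811
RR6 = 400 / 811 = 0.4932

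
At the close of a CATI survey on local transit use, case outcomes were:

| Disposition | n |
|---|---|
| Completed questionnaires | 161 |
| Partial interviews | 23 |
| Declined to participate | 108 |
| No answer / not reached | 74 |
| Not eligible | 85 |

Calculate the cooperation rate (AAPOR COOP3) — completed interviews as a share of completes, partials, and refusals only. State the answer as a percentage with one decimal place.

Top → 161
Denominator → 161 + 23 + 108 = 292
COOP3 = 161 / 292 = 0.5514

55.1%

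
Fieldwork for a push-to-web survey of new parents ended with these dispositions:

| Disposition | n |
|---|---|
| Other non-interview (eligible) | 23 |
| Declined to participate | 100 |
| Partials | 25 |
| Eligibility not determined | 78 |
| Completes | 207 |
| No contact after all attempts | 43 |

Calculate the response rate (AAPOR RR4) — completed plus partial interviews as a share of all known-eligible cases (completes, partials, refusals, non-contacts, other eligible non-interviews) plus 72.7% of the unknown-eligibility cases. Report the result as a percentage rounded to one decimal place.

51.0%

Top → 207 + 25 = 232
Known eligible → 207 + 25 + 100 + 43 + 23 = 398
Eligible share of unknowns → 0.7270 × 78 = 56.71
Denominator → 398 + 56.71 = 454.71
RR4 = 232 / 454.71 = 0.5102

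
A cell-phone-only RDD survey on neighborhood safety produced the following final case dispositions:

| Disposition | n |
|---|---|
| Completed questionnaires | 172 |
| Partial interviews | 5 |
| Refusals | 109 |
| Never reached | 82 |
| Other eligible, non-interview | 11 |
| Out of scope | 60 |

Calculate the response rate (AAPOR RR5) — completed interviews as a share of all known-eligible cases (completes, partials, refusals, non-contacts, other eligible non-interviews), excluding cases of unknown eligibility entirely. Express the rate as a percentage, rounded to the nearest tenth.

45.4%

Top: 172
Base: 172 + 5 + 109 + 82 + 11 = 379
RR5 = 172 / 379 = 0.4538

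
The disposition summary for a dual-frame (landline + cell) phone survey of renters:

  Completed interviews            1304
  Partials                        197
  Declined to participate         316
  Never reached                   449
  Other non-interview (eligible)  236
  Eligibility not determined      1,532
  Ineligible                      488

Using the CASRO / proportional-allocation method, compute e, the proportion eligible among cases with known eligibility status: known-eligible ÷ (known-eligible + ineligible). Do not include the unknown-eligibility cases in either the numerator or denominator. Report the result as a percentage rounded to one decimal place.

83.7%

Eligible (known) = 1304 + 197 + 316 + 449 + 236 = 2502
e = 2502 / (2502 + 488) = 2502 / 2990 = 0.8368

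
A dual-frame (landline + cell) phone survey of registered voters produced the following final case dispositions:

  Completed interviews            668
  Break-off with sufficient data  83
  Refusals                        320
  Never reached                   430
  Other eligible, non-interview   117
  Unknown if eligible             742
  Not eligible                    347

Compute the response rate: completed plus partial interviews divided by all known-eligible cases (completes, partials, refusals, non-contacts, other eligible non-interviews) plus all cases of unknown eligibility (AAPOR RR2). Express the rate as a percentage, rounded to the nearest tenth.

Top = 668 + 83 = 751
Denom = 668 + 83 + 320 + 430 + 117 + 742 = 2360
RR2 = 751 / 2360 = 0.3182

31.8%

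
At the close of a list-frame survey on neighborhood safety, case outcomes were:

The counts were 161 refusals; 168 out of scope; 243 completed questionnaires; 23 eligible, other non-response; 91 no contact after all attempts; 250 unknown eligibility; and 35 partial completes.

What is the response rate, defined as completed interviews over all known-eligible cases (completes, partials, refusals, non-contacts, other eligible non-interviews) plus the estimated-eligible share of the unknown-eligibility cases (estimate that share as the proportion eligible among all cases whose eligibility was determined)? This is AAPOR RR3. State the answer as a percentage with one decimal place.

32.6%

Numerator → 243
Determined eligible → 243 + 35 + 161 + 91 + 23 = 553
e = 553 / (553 + 168) = 553 / 721 = 0.7670
Estimated eligible among unknowns → 0.7670 × 250 = 191.75
Denominator → 553 + 191.75 = 744.75
RR3 = 243 / 744.75 = 0.3263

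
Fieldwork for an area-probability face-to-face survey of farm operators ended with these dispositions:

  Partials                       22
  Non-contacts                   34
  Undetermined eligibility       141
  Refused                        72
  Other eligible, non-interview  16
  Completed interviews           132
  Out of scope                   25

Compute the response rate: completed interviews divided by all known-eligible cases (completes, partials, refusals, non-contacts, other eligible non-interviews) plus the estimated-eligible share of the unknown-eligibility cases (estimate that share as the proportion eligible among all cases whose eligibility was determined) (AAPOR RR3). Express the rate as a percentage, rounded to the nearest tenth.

Top: 132
Known eligible: 132 + 22 + 72 + 34 + 16 = 276
e = 276 / (276 + 25) = 276 / 301 = 0.9169
Eligible share of unknowns: 0.9169 × 141 = 129.28
Base: 276 + 129.28 = 405.28
RR3 = 132 / 405.28 = 0.3257

32.6%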